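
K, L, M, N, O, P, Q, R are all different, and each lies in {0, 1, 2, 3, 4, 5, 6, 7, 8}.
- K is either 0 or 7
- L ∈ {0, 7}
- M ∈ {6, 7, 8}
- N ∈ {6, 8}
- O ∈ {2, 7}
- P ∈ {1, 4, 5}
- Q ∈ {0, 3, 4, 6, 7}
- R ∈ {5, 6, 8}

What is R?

5

The 2 variables K and L are confined to {0, 7}, which locks those values in; drop them from M, O, Q.
O's domain is down to {2}, so O = 2.
M and N between them cover only {6, 8} — a naked pair. Remove those values from Q, R.
So R = 5.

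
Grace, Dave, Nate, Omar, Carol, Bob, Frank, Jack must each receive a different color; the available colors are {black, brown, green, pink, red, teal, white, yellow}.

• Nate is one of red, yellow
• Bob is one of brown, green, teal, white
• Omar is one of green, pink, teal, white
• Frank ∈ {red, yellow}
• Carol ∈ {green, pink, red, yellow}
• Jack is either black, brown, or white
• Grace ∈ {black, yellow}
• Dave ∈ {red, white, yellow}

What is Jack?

The 2 variables Nate and Frank are confined to {red, yellow}, which locks those values in; drop them from Grace, Dave, Carol.
That leaves Grace = black. So Jack can't be black.
Dave's domain is down to {white}, so Dave = white. Eliminate white elsewhere: Omar, Bob, Jack.
So Jack = brown.

brown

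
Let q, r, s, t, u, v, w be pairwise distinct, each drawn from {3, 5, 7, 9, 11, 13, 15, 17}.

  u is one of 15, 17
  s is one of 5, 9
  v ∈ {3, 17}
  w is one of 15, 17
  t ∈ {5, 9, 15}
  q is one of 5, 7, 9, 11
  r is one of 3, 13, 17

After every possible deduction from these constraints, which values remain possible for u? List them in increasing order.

15, 17

u and w share exactly the 2 values {15, 17}; by pigeonhole those values go to them, so strike 15, 17 from r, t, v.
That leaves v = 3. Strike 3 from r.
r must be 13 (only option left).
s and t between them cover only {5, 9} — a naked pair. Remove those values from q.
No further eliminations apply; u can still be any of 15, 17.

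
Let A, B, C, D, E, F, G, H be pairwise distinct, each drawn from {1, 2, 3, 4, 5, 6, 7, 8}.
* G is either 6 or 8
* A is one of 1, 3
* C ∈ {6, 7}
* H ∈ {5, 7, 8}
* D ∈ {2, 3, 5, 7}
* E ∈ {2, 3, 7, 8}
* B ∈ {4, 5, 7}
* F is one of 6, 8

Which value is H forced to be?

5

The 8 variables draw from only 8 values {1, 2, 3, 4, 5, 6, 7, 8}, so each is used; only A can be 1, hence A = 1.
Among the 7 still-open variables, 4 fits only B (and all 7 values in {2, 3, 4, 5, 6, 7, 8} must be used), so B = 4.
F and G between them cover only {6, 8} — a naked pair. Remove those values from C, E, H.
C has just one choice, so C = 7. So D, E, H can't be 7.
So H = 5.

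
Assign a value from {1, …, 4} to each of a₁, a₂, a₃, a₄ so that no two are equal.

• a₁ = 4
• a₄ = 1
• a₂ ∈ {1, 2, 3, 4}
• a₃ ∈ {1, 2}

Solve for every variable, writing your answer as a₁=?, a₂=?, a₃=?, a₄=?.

a₁=4, a₂=3, a₃=2, a₄=1

a₁ must be 4 (only option left). Strike 4 from a₂.
a₄'s domain is down to {1}, so a₄ = 1. Strike 1 from a₂, a₃.
That leaves a₃ = 2. Remove 2 from a₂.
That leaves a₂ = 3.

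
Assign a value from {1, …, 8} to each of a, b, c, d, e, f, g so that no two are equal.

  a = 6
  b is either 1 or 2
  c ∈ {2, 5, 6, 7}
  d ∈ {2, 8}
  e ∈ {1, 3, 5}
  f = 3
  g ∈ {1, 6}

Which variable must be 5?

e

a has just one choice, so a = 6. So c, g can't be 6.
f has just one choice, so f = 3. Strike 3 from e.
g's domain is down to {1}, so g = 1. So b, e can't be 1.
So 5 goes to e.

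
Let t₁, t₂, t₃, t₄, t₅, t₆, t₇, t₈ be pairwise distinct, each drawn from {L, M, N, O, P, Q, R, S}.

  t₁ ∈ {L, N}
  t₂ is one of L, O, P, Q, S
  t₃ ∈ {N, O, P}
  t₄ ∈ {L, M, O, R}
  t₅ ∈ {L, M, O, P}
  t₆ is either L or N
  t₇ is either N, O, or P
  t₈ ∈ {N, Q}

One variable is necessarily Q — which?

The 8 variables together cover exactly {L, M, N, O, P, Q, R, S} — 8 values for 8 variables — and R appears only in t₄'s list, so t₄ = R.
The 7 still-open variables draw from only 7 values {L, M, N, O, P, Q, S}, so each is used; only t₅ can be M, hence t₅ = M.
The 6 still-open variables together cover exactly {L, N, O, P, Q, S} — 6 values for 6 variables — and S appears only in t₂'s list, so t₂ = S.
Among the 5 still-open variables, Q fits only t₈ (and all 5 values in {L, N, O, P, Q} must be used), so t₈ = Q.

t₈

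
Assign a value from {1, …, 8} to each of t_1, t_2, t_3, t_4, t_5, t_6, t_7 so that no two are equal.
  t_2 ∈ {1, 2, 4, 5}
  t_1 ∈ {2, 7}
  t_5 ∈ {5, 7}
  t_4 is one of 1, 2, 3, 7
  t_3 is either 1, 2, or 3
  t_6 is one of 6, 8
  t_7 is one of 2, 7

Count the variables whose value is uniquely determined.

2

t_1 and t_7 share exactly the 2 values {2, 7}; by pigeonhole those values go to them, so strike 2, 7 from t_2, t_3, t_4, t_5.
t_5 has just one choice, so t_5 = 5. Strike 5 from t_2.
The 2 variables t_3 and t_4 are confined to {1, 3}, which locks those values in; drop them from t_2.
t_2 must be 4 (only option left).
Determined: t_2=4, t_5=5. The other variables each still have more than one consistent value. That makes 2.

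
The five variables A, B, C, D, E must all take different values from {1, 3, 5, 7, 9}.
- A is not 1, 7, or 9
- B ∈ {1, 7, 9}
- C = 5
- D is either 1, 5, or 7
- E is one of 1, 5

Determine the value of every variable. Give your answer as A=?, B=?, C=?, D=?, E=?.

A=3, B=9, C=5, D=7, E=1

C has just one choice, so C = 5. Remove 5 from A, D, E.
E has just one choice, so E = 1. Remove 1 from B, D.
That leaves A = 3.
D's domain is down to {7}, so D = 7. Strike 7 from B.
That leaves B = 9.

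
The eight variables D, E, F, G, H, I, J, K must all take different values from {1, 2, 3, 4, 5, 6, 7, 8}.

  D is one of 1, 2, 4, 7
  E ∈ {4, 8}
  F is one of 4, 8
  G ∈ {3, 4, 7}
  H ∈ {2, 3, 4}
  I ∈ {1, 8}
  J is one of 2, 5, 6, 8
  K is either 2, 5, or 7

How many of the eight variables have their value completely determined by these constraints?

The 8 variables draw from only 8 values {1, 2, 3, 4, 5, 6, 7, 8}, so each is used; only J can be 6, hence J = 6.
Among the 7 still-open variables, 5 fits only K (and all 7 values in {1, 2, 3, 4, 5, 7, 8} must be used), so K = 5.
E and F between them cover only {4, 8} — a naked pair. Remove those values from D, G, H, I.
I's domain is down to {1}, so I = 1. So D can't be 1.
Determined: I=1, J=6, K=5. The other variables each still have more than one consistent value. That makes 3.

3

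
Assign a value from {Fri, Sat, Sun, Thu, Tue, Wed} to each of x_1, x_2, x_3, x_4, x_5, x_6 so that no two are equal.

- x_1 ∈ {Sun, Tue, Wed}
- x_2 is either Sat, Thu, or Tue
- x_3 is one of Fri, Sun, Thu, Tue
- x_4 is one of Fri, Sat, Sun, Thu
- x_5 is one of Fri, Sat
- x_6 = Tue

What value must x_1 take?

x_6 has just one choice, so x_6 = Tue. So x_1, x_2, x_3 can't be Tue.
The 5 still-open variables draw from only 5 values {Fri, Sat, Sun, Thu, Wed}, so each is used; only x_1 can be Wed, hence x_1 = Wed.

Wed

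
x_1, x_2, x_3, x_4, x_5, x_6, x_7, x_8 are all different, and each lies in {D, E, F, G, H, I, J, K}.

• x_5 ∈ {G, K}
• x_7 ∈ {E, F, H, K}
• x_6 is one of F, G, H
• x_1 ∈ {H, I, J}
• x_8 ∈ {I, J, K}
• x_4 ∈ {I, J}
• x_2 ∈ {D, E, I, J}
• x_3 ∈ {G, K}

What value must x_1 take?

H

Among the 8 variables, D fits only x_2 (and all 8 values in {D, E, F, G, H, I, J, K} must be used), so x_2 = D.
The 7 still-open variables draw from only 7 values {E, F, G, H, I, J, K}, so each is used; only x_7 can be E, hence x_7 = E.
The 6 still-open variables together cover exactly {F, G, H, I, J, K} — 6 values for 6 variables — and F appears only in x_6's list, so x_6 = F.
Among the 5 still-open variables, H fits only x_1 (and all 5 values in {G, H, I, J, K} must be used), so x_1 = H.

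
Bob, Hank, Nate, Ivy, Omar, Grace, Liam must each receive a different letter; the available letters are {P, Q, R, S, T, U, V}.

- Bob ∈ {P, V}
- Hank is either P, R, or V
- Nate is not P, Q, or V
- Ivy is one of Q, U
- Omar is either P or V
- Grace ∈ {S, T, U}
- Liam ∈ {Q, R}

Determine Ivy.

U

Bob and Omar between them cover only {P, V} — a naked pair. Remove those values from Hank.
Hank must be R (only option left). So Nate, Liam can't be R.
That leaves Liam = Q. Strike Q from Ivy.
So Ivy = U.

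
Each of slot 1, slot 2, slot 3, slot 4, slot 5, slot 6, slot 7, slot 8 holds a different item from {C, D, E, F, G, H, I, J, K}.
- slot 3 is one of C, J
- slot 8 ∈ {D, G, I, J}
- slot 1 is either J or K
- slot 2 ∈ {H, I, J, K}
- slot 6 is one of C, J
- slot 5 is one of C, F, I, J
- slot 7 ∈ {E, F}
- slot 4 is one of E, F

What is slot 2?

H

slot 3 and slot 6 share exactly the 2 values {C, J}; by pigeonhole those values go to them, so strike C, J from slot 1, slot 2, slot 5, slot 8.
slot 1 has just one choice, so slot 1 = K. Strike K from slot 2.
slot 4 and slot 7 share exactly the 2 values {E, F}; by pigeonhole those values go to them, so strike E, F from slot 5.
slot 5 has just one choice, so slot 5 = I. Remove I from slot 2, slot 8.
So slot 2 = H.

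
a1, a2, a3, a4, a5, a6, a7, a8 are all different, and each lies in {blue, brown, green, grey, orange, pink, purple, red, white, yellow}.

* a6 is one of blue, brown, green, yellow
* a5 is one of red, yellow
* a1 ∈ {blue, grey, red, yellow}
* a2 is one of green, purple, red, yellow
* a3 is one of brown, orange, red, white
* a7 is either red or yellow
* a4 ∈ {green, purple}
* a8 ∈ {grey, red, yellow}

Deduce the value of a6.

brown

The 2 variables a5 and a7 are confined to {red, yellow}, which locks those values in; drop them from a1, a2, a3, a6, a8.
a8 must be grey (only option left). Eliminate grey elsewhere: a1.
a1 has just one choice, so a1 = blue. Remove blue from a6.
a2 and a4 between them cover only {green, purple} — a naked pair. Remove those values from a6.
So a6 = brown.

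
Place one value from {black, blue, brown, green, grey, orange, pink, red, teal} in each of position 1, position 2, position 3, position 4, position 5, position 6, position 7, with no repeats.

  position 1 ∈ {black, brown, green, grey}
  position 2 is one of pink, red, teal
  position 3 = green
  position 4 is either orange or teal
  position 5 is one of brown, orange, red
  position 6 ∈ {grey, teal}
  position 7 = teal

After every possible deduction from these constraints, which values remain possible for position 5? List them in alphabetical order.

position 3 must be green (only option left). Strike green from position 1.
position 7 has just one choice, so position 7 = teal. Remove teal from position 2, position 4, position 6.
position 4 has just one choice, so position 4 = orange. So position 5 can't be orange.
position 6's domain is down to {grey}, so position 6 = grey. So position 1 can't be grey.
No further eliminations apply; position 5 can still be any of brown, red.

brown, red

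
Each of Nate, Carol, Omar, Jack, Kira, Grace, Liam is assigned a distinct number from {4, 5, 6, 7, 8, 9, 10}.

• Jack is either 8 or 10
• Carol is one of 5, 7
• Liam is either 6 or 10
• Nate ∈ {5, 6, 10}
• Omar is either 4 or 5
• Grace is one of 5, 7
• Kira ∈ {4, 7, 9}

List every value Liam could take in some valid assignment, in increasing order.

Among the 7 variables, 8 fits only Jack (and all 7 values in {4, 5, 6, 7, 8, 9, 10} must be used), so Jack = 8.
The 6 still-open variables together cover exactly {4, 5, 6, 7, 9, 10} — 6 values for 6 variables — and 9 appears only in Kira's list, so Kira = 9.
The 5 still-open variables draw from only 5 values {4, 5, 6, 7, 10}, so each is used; only Omar can be 4, hence Omar = 4.
The 2 variables Carol and Grace are confined to {5, 7}, which locks those values in; drop them from Nate.
No further eliminations apply; Liam can still be any of 6, 10.

6, 10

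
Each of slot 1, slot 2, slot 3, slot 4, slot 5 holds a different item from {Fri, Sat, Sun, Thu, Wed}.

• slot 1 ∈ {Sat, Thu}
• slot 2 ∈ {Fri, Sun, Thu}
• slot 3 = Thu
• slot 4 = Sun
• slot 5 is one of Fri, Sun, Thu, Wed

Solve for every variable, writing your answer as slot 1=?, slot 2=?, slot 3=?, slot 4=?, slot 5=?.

slot 1=Sat, slot 2=Fri, slot 3=Thu, slot 4=Sun, slot 5=Wed

slot 3 must be Thu (only option left). Strike Thu from slot 1, slot 2, slot 5.
slot 4 has just one choice, so slot 4 = Sun. So slot 2, slot 5 can't be Sun.
That leaves slot 1 = Sat.
slot 2 has just one choice, so slot 2 = Fri. Remove Fri from slot 5.
That leaves slot 5 = Wed.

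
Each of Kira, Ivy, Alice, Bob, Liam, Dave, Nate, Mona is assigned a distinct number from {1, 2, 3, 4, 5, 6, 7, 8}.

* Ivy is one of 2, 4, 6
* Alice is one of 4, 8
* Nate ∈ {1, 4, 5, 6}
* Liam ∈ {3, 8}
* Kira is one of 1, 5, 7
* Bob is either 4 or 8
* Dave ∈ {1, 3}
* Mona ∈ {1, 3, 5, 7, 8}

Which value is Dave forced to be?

The 8 variables draw from only 8 values {1, 2, 3, 4, 5, 6, 7, 8}, so each is used; only Ivy can be 2, hence Ivy = 2.
The 7 still-open variables together cover exactly {1, 3, 4, 5, 6, 7, 8} — 7 values for 7 variables — and 6 appears only in Nate's list, so Nate = 6.
Alice and Bob share exactly the 2 values {4, 8}; by pigeonhole those values go to them, so strike 4, 8 from Liam, Mona.
Liam's domain is down to {3}, so Liam = 3. Remove 3 from Dave, Mona.
So Dave = 1.

1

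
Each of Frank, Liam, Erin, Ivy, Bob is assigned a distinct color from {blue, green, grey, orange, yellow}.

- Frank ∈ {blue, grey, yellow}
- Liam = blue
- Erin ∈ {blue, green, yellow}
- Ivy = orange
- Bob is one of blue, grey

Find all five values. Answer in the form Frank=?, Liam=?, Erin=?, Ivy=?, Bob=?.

Liam's domain is down to {blue}, so Liam = blue. So Frank, Erin, Bob can't be blue.
Ivy's domain is down to {orange}, so Ivy = orange.
Bob has just one choice, so Bob = grey. Strike grey from Frank.
Frank must be yellow (only option left). So Erin can't be yellow.
That leaves Erin = green.

Frank=yellow, Liam=blue, Erin=green, Ivy=orange, Bob=grey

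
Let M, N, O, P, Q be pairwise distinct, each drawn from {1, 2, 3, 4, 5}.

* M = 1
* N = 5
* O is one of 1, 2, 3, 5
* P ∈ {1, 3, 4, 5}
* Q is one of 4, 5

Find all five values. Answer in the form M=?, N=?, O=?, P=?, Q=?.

M has just one choice, so M = 1. Remove 1 from O, P.
N's domain is down to {5}, so N = 5. Strike 5 from O, P, Q.
Q must be 4 (only option left). Eliminate 4 elsewhere: P.
P's domain is down to {3}, so P = 3. So O can't be 3.
That leaves O = 2.

M=1, N=5, O=2, P=3, Q=4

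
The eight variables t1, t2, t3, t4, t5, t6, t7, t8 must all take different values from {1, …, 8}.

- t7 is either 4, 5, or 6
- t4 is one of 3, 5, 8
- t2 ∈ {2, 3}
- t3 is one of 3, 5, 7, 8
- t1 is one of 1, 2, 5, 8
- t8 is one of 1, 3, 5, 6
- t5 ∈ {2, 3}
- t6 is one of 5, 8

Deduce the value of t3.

7

Among the 8 variables, 4 fits only t7 (and all 8 values in {1, 2, 3, 4, 5, 6, 7, 8} must be used), so t7 = 4.
The 7 still-open variables together cover exactly {1, 2, 3, 5, 6, 7, 8} — 7 values for 7 variables — and 6 appears only in t8's list, so t8 = 6.
The 6 still-open variables draw from only 6 values {1, 2, 3, 5, 7, 8}, so each is used; only t1 can be 1, hence t1 = 1.
Among the 5 still-open variables, 7 fits only t3 (and all 5 values in {2, 3, 5, 7, 8} must be used), so t3 = 7.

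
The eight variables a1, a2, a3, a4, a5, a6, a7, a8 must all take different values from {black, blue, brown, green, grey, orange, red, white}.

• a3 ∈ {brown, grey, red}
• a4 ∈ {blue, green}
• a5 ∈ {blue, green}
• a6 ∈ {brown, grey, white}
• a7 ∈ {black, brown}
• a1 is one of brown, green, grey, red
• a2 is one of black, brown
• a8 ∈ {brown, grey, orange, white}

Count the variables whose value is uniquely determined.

The 8 variables together cover exactly {black, blue, brown, green, grey, orange, red, white} — 8 values for 8 variables — and orange appears only in a8's list, so a8 = orange.
The 7 still-open variables together cover exactly {black, blue, brown, green, grey, red, white} — 7 values for 7 variables — and white appears only in a6's list, so a6 = white.
a2 and a7 share exactly the 2 values {black, brown}; by pigeonhole those values go to them, so strike black, brown from a1, a3.
a4 and a5 between them cover only {blue, green} — a naked pair. Remove those values from a1.
Determined: a6=white, a8=orange. The other variables each still have more than one consistent value. That makes 2.

2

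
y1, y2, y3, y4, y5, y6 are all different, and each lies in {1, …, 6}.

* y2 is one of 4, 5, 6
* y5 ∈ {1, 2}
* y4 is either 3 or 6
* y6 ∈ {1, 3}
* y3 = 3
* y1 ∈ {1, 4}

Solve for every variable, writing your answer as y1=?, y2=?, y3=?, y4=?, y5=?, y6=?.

y3's domain is down to {3}, so y3 = 3. Strike 3 from y4, y6.
y4 must be 6 (only option left). Remove 6 from y2.
y6's domain is down to {1}, so y6 = 1. Strike 1 from y1, y5.
y1 has just one choice, so y1 = 4. So y2 can't be 4.
y2's domain is down to {5}, so y2 = 5.
y5's domain is down to {2}, so y5 = 2.

y1=4, y2=5, y3=3, y4=6, y5=2, y6=1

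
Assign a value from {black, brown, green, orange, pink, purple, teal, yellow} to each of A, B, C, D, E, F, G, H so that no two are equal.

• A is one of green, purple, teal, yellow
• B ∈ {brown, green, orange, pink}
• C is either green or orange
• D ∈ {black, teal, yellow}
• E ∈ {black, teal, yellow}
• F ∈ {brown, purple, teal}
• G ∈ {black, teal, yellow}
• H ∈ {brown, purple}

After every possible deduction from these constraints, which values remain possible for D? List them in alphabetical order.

black, teal, yellow

The 8 variables together cover exactly {black, brown, green, orange, pink, purple, teal, yellow} — 8 values for 8 variables — and pink appears only in B's list, so B = pink.
Among the 7 still-open variables, orange fits only C (and all 7 values in {black, brown, green, orange, purple, teal, yellow} must be used), so C = orange.
Among the 6 still-open variables, green fits only A (and all 6 values in {black, brown, green, purple, teal, yellow} must be used), so A = green.
D, E, G between them cover only {black, teal, yellow} — a naked triple. Remove those values from F.
No further eliminations apply; D can still be any of black, teal, yellow.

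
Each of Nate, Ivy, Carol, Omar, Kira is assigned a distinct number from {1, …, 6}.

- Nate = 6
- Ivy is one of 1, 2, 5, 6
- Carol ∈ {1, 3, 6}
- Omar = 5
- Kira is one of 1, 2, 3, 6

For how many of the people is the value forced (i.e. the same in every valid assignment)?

2

Nate's domain is down to {6}, so Nate = 6. Remove 6 from Ivy, Carol, Kira.
Omar has just one choice, so Omar = 5. Remove 5 from Ivy.
Determined: Nate=6, Omar=5. The other people each still have more than one consistent value. That makes 2.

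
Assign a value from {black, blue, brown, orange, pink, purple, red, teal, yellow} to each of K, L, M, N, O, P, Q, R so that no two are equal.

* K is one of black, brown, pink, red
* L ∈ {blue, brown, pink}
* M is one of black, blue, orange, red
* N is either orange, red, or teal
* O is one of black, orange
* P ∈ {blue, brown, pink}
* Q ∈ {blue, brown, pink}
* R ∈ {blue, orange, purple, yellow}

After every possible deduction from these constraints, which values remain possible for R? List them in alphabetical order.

purple, yellow

L, P, Q share exactly the 3 values {blue, brown, pink}; by pigeonhole those values go to them, so strike blue, brown, pink from K, M, R.
K, M, O between them cover only {black, orange, red} — a naked triple. Remove those values from N, R.
N must be teal (only option left).
No further eliminations apply; R can still be any of purple, yellow.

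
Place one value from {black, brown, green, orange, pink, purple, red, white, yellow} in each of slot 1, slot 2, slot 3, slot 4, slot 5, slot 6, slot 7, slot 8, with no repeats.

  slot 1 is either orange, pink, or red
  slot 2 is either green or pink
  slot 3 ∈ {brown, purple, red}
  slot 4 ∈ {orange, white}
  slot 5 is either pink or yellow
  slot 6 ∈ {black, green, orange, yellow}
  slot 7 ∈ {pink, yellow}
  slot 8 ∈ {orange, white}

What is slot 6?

The 2 variables slot 4 and slot 8 are confined to {orange, white}, which locks those values in; drop them from slot 1, slot 6.
The 2 variables slot 5 and slot 7 are confined to {pink, yellow}, which locks those values in; drop them from slot 1, slot 2, slot 6.
That leaves slot 1 = red. Eliminate red elsewhere: slot 3.
That leaves slot 2 = green. So slot 6 can't be green.
So slot 6 = black.

black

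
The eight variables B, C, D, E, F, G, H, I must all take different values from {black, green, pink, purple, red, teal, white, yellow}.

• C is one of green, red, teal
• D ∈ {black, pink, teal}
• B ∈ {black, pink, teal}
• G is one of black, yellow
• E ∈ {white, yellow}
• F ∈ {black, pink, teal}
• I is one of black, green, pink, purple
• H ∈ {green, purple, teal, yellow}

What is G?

Among the 8 variables, red fits only C (and all 8 values in {black, green, pink, purple, red, teal, white, yellow} must be used), so C = red.
The 7 still-open variables together cover exactly {black, green, pink, purple, teal, white, yellow} — 7 values for 7 variables — and white appears only in E's list, so E = white.
B, D, F between them cover only {black, pink, teal} — a naked triple. Remove those values from G, H, I.
So G = yellow.

yellow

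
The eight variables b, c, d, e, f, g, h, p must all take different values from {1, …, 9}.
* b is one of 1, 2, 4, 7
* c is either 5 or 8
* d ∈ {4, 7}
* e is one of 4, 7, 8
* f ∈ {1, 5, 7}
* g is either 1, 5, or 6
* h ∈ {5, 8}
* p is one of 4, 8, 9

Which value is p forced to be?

Among the 8 variables, 2 fits only b (and all 8 values in {1, 2, 4, 5, 6, 7, 8, 9} must be used), so b = 2.
Among the 7 still-open variables, 6 fits only g (and all 7 values in {1, 4, 5, 6, 7, 8, 9} must be used), so g = 6.
Among the 6 still-open variables, 1 fits only f (and all 6 values in {1, 4, 5, 7, 8, 9} must be used), so f = 1.
Among the 5 still-open variables, 9 fits only p (and all 5 values in {4, 5, 7, 8, 9} must be used), so p = 9.

9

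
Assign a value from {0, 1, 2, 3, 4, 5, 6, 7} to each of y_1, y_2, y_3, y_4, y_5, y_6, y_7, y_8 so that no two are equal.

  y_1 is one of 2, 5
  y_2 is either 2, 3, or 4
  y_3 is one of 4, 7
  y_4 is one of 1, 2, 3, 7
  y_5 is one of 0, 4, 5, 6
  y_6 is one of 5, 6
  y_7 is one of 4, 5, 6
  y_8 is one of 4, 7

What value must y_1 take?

2

The 8 variables together cover exactly {0, 1, 2, 3, 4, 5, 6, 7} — 8 values for 8 variables — and 0 appears only in y_5's list, so y_5 = 0.
The 7 still-open variables together cover exactly {1, 2, 3, 4, 5, 6, 7} — 7 values for 7 variables — and 1 appears only in y_4's list, so y_4 = 1.
The 6 still-open variables draw from only 6 values {2, 3, 4, 5, 6, 7}, so each is used; only y_2 can be 3, hence y_2 = 3.
The 5 still-open variables draw from only 5 values {2, 4, 5, 6, 7}, so each is used; only y_1 can be 2, hence y_1 = 2.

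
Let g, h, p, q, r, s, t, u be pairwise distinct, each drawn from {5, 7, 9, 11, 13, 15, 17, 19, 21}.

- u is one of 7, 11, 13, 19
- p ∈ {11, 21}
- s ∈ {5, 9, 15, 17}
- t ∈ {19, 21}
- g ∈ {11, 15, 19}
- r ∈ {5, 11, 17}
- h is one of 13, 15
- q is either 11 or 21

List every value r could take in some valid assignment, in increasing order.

p and q share exactly the 2 values {11, 21}; by pigeonhole those values go to them, so strike 11, 21 from g, r, t, u.
t must be 19 (only option left). Remove 19 from g, u.
g's domain is down to {15}, so g = 15. So h, s can't be 15.
h must be 13 (only option left). So u can't be 13.
u's domain is down to {7}, so u = 7.
No further eliminations apply; r can still be any of 5, 17.

5, 17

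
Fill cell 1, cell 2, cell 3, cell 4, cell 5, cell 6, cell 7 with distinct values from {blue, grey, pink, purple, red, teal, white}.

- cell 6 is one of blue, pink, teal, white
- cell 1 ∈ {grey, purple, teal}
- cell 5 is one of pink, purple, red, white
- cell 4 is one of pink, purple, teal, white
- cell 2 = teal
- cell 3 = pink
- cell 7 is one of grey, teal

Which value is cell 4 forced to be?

cell 2's domain is down to {teal}, so cell 2 = teal. Strike teal from cell 1, cell 4, cell 6, cell 7.
cell 3 has just one choice, so cell 3 = pink. So cell 4, cell 5, cell 6 can't be pink.
cell 7 must be grey (only option left). Strike grey from cell 1.
cell 1 has just one choice, so cell 1 = purple. So cell 4, cell 5 can't be purple.
So cell 4 = white.

white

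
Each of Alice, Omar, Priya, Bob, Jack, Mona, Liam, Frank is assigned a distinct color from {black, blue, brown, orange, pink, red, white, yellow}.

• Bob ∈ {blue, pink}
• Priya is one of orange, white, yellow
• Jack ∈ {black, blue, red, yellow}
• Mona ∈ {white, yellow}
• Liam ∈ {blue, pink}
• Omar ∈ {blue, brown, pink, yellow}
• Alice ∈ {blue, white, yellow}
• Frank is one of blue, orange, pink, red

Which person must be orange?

Among the 8 variables, black fits only Jack (and all 8 values in {black, blue, brown, orange, pink, red, white, yellow} must be used), so Jack = black.
Among the 7 still-open variables, brown fits only Omar (and all 7 values in {blue, brown, orange, pink, red, white, yellow} must be used), so Omar = brown.
Among the 6 still-open variables, red fits only Frank (and all 6 values in {blue, orange, pink, red, white, yellow} must be used), so Frank = red.
The 5 still-open variables together cover exactly {blue, orange, pink, white, yellow} — 5 values for 5 variables — and orange appears only in Priya's list, so Priya = orange.

Priya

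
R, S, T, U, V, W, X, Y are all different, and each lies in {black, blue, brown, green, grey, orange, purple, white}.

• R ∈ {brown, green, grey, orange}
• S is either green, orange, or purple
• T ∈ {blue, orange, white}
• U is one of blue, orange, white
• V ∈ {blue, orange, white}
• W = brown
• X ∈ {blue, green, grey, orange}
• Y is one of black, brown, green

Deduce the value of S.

purple

W must be brown (only option left). So R, Y can't be brown.
The 7 still-open variables draw from only 7 values {black, blue, green, grey, orange, purple, white}, so each is used; only Y can be black, hence Y = black.
The 6 still-open variables draw from only 6 values {blue, green, grey, orange, purple, white}, so each is used; only S can be purple, hence S = purple.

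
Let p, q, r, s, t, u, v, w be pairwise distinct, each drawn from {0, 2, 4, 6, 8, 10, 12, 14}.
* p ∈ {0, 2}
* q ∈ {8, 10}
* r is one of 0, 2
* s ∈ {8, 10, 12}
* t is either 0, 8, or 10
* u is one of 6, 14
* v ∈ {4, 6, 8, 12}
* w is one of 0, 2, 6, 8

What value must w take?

Among the 8 variables, 4 fits only v (and all 8 values in {0, 2, 4, 6, 8, 10, 12, 14} must be used), so v = 4.
The 7 still-open variables together cover exactly {0, 2, 6, 8, 10, 12, 14} — 7 values for 7 variables — and 12 appears only in s's list, so s = 12.
Among the 6 still-open variables, 14 fits only u (and all 6 values in {0, 2, 6, 8, 10, 14} must be used), so u = 14.
Among the 5 still-open variables, 6 fits only w (and all 5 values in {0, 2, 6, 8, 10} must be used), so w = 6.

6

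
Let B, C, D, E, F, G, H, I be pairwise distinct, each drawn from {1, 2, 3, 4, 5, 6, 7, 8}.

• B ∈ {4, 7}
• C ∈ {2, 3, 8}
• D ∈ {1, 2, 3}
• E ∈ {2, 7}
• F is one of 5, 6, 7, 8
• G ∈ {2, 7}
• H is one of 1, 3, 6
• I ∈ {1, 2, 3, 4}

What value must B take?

The 8 variables together cover exactly {1, 2, 3, 4, 5, 6, 7, 8} — 8 values for 8 variables — and 5 appears only in F's list, so F = 5.
The 7 still-open variables together cover exactly {1, 2, 3, 4, 6, 7, 8} — 7 values for 7 variables — and 6 appears only in H's list, so H = 6.
Among the 6 still-open variables, 8 fits only C (and all 6 values in {1, 2, 3, 4, 7, 8} must be used), so C = 8.
E and G share exactly the 2 values {2, 7}; by pigeonhole those values go to them, so strike 2, 7 from B, D, I.
So B = 4.

4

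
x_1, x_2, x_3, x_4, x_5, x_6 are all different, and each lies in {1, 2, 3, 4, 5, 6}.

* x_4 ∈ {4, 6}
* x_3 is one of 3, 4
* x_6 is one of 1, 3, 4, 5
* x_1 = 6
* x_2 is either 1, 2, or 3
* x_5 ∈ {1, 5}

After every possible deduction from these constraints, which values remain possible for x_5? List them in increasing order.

x_1 has just one choice, so x_1 = 6. Eliminate 6 elsewhere: x_4.
That leaves x_4 = 4. So x_3, x_6 can't be 4.
x_3's domain is down to {3}, so x_3 = 3. So x_2, x_6 can't be 3.
Among the 3 still-open variables, 2 fits only x_2 (and all 3 values in {1, 2, 5} must be used), so x_2 = 2.
No further eliminations apply; x_5 can still be any of 1, 5.

1, 5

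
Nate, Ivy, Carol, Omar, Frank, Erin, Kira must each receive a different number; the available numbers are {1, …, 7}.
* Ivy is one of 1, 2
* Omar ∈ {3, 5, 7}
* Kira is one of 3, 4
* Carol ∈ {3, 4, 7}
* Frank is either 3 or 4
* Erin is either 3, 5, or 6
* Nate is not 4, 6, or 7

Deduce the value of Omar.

The 7 variables together cover exactly {1, 2, 3, 4, 5, 6, 7} — 7 values for 7 variables — and 6 appears only in Erin's list, so Erin = 6.
The 2 variables Frank and Kira are confined to {3, 4}, which locks those values in; drop them from Nate, Carol, Omar.
Carol's domain is down to {7}, so Carol = 7. Eliminate 7 elsewhere: Omar.
So Omar = 5.

5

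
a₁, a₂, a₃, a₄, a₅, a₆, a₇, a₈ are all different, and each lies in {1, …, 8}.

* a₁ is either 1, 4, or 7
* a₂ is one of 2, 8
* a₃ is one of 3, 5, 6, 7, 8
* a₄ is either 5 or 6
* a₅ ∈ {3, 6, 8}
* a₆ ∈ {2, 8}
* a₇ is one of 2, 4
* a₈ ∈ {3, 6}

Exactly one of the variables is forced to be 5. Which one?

a₄

The 8 variables together cover exactly {1, 2, 3, 4, 5, 6, 7, 8} — 8 values for 8 variables — and 1 appears only in a₁'s list, so a₁ = 1.
Among the 7 still-open variables, 4 fits only a₇ (and all 7 values in {2, 3, 4, 5, 6, 7, 8} must be used), so a₇ = 4.
The 6 still-open variables together cover exactly {2, 3, 5, 6, 7, 8} — 6 values for 6 variables — and 7 appears only in a₃'s list, so a₃ = 7.
The 5 still-open variables together cover exactly {2, 3, 5, 6, 8} — 5 values for 5 variables — and 5 appears only in a₄'s list, so a₄ = 5.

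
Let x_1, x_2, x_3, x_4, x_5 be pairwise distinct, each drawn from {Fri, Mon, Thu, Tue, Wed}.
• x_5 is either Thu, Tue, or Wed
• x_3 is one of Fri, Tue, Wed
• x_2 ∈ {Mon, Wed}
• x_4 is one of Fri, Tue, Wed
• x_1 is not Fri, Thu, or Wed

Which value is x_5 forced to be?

Thu

The 5 variables together cover exactly {Fri, Mon, Thu, Tue, Wed} — 5 values for 5 variables — and Thu appears only in x_5's list, so x_5 = Thu.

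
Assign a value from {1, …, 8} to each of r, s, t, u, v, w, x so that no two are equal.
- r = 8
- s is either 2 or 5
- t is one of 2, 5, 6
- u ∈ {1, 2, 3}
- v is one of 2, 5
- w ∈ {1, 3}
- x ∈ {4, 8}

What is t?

r's domain is down to {8}, so r = 8. Strike 8 from x.
x must be 4 (only option left).
The 5 still-open variables together cover exactly {1, 2, 3, 5, 6} — 5 values for 5 variables — and 6 appears only in t's list, so t = 6.

6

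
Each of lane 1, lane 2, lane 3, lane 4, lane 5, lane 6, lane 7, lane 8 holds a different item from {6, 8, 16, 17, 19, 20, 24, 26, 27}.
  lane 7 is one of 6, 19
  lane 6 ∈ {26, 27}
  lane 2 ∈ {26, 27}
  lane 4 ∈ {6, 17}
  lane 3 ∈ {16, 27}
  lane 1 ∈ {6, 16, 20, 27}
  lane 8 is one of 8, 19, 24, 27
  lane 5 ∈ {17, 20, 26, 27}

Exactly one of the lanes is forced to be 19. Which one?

lane 7

lane 2 and lane 6 between them cover only {26, 27} — a naked pair. Remove those values from lane 1, lane 3, lane 5, lane 8.
lane 3 has just one choice, so lane 3 = 16. So lane 1 can't be 16.
lane 1, lane 4, lane 5 between them cover only {6, 17, 20} — a naked triple. Remove those values from lane 7.
So 19 goes to lane 7.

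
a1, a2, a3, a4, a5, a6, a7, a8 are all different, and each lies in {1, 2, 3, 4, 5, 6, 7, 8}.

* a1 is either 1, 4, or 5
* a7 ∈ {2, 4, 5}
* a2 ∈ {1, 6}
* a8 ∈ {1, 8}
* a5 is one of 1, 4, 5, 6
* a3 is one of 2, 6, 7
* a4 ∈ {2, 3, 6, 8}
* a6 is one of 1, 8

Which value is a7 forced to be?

2

The 8 variables together cover exactly {1, 2, 3, 4, 5, 6, 7, 8} — 8 values for 8 variables — and 3 appears only in a4's list, so a4 = 3.
Among the 7 still-open variables, 7 fits only a3 (and all 7 values in {1, 2, 4, 5, 6, 7, 8} must be used), so a3 = 7.
The 6 still-open variables together cover exactly {1, 2, 4, 5, 6, 8} — 6 values for 6 variables — and 2 appears only in a7's list, so a7 = 2.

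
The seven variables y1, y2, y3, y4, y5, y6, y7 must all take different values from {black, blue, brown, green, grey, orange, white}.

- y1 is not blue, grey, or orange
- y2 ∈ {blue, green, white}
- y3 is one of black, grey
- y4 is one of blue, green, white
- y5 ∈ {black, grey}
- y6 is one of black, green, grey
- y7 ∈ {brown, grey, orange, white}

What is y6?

Among the 7 variables, orange fits only y7 (and all 7 values in {black, blue, brown, green, grey, orange, white} must be used), so y7 = orange.
The 6 still-open variables draw from only 6 values {black, blue, brown, green, grey, white}, so each is used; only y1 can be brown, hence y1 = brown.
y3 and y5 share exactly the 2 values {black, grey}; by pigeonhole those values go to them, so strike black, grey from y6.
So y6 = green.

green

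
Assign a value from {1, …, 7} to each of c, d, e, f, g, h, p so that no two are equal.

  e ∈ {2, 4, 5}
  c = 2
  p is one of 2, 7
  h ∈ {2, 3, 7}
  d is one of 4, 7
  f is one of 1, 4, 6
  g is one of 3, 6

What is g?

6

c must be 2 (only option left). Strike 2 from e, h, p.
p's domain is down to {7}, so p = 7. Strike 7 from d, h.
d must be 4 (only option left). Eliminate 4 elsewhere: e, f.
e has just one choice, so e = 5.
h's domain is down to {3}, so h = 3. Remove 3 from g.
So g = 6.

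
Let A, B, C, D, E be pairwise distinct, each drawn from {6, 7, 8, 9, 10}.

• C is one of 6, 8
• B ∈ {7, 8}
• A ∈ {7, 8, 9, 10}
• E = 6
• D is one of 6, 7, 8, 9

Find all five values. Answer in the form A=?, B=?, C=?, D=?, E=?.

E must be 6 (only option left). Eliminate 6 elsewhere: C, D.
C must be 8 (only option left). So A, B, D can't be 8.
B has just one choice, so B = 7. So A, D can't be 7.
That leaves D = 9. So A can't be 9.
A's domain is down to {10}, so A = 10.

A=10, B=7, C=8, D=9, E=6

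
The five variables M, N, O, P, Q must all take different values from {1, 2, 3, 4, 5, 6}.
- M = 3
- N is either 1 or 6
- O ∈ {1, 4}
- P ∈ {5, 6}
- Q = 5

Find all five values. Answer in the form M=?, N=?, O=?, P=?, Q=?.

M=3, N=1, O=4, P=6, Q=5

M's domain is down to {3}, so M = 3.
That leaves Q = 5. Eliminate 5 elsewhere: P.
P's domain is down to {6}, so P = 6. So N can't be 6.
N's domain is down to {1}, so N = 1. Eliminate 1 elsewhere: O.
O must be 4 (only option left).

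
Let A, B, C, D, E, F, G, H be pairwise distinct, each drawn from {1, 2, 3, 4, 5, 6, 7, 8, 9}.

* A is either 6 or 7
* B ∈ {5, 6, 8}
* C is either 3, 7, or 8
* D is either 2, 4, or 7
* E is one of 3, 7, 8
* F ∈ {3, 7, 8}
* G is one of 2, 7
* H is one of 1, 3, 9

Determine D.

4

The 3 variables C, E, F are confined to {3, 7, 8}, which locks those values in; drop them from A, B, D, G, H.
That leaves A = 6. Strike 6 from B.
That leaves B = 5.
G has just one choice, so G = 2. So D can't be 2.
So D = 4.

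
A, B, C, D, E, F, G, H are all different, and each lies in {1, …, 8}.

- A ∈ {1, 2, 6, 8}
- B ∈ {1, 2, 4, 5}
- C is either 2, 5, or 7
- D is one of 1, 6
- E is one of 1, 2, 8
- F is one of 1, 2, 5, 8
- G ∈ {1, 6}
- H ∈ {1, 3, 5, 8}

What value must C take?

The 8 variables together cover exactly {1, 2, 3, 4, 5, 6, 7, 8} — 8 values for 8 variables — and 3 appears only in H's list, so H = 3.
The 7 still-open variables together cover exactly {1, 2, 4, 5, 6, 7, 8} — 7 values for 7 variables — and 4 appears only in B's list, so B = 4.
Among the 6 still-open variables, 7 fits only C (and all 6 values in {1, 2, 5, 6, 7, 8} must be used), so C = 7.

7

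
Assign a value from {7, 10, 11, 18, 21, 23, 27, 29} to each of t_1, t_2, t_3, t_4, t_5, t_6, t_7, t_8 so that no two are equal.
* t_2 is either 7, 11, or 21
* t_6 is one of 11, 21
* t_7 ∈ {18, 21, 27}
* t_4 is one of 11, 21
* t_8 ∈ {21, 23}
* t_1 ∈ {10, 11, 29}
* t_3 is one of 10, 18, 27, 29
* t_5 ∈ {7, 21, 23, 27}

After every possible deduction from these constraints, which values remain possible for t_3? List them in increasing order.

The 2 variables t_4 and t_6 are confined to {11, 21}, which locks those values in; drop them from t_1, t_2, t_5, t_7, t_8.
That leaves t_2 = 7. So t_5 can't be 7.
t_8 has just one choice, so t_8 = 23. Eliminate 23 elsewhere: t_5.
t_5's domain is down to {27}, so t_5 = 27. Remove 27 from t_3, t_7.
t_7 has just one choice, so t_7 = 18. Eliminate 18 elsewhere: t_3.
No further eliminations apply; t_3 can still be any of 10, 29.

10, 29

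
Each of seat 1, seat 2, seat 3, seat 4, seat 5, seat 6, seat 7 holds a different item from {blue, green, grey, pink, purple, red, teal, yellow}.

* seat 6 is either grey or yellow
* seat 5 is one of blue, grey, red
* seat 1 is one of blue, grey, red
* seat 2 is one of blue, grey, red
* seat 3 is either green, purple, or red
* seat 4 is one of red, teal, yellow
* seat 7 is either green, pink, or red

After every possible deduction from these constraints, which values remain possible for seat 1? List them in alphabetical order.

blue, grey, red

seat 1, seat 2, seat 5 between them cover only {blue, grey, red} — a naked triple. Remove those values from seat 3, seat 4, seat 6, seat 7.
seat 6 has just one choice, so seat 6 = yellow. Remove yellow from seat 4.
seat 4 has just one choice, so seat 4 = teal.
No further eliminations apply; seat 1 can still be any of blue, grey, red.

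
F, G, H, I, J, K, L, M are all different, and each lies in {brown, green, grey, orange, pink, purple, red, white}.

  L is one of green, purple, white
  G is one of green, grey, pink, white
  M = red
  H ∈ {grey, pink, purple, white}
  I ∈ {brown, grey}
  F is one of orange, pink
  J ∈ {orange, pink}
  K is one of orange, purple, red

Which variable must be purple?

M's domain is down to {red}, so M = red. Remove red from K.
The 7 still-open variables draw from only 7 values {brown, green, grey, orange, pink, purple, white}, so each is used; only I can be brown, hence I = brown.
F and J between them cover only {orange, pink} — a naked pair. Remove those values from G, H, K.
So purple goes to K.

K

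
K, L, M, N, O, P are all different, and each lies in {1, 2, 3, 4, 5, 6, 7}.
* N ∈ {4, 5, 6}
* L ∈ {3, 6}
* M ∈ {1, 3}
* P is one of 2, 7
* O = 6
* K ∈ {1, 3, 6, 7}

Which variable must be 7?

O's domain is down to {6}, so O = 6. Remove 6 from K, L, N.
L has just one choice, so L = 3. Eliminate 3 elsewhere: K, M.
M's domain is down to {1}, so M = 1. Eliminate 1 elsewhere: K.
So 7 goes to K.

K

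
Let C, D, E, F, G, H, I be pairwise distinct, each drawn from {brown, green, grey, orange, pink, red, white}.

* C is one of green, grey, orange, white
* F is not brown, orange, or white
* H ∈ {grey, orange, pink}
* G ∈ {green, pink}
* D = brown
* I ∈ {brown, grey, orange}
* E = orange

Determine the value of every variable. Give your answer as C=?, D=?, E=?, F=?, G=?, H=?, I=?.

D's domain is down to {brown}, so D = brown. So I can't be brown.
E has just one choice, so E = orange. Strike orange from C, H, I.
I's domain is down to {grey}, so I = grey. So C, F, H can't be grey.
That leaves H = pink. So F, G can't be pink.
G's domain is down to {green}, so G = green. Eliminate green elsewhere: C, F.
C must be white (only option left).
F must be red (only option left).

C=white, D=brown, E=orange, F=red, G=green, H=pink, I=grey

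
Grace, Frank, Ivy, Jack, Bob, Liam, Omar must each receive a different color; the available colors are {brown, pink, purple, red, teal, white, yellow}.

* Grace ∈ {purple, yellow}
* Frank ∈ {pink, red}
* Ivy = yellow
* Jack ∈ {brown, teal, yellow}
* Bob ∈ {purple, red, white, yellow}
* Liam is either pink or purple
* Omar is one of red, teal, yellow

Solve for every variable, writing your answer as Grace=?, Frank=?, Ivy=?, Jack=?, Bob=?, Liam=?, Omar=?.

Grace=purple, Frank=red, Ivy=yellow, Jack=brown, Bob=white, Liam=pink, Omar=teal

Ivy has just one choice, so Ivy = yellow. Strike yellow from Grace, Jack, Bob, Omar.
Grace must be purple (only option left). Strike purple from Bob, Liam.
Liam must be pink (only option left). Eliminate pink elsewhere: Frank.
Frank must be red (only option left). Strike red from Bob, Omar.
Bob's domain is down to {white}, so Bob = white.
Omar must be teal (only option left). So Jack can't be teal.
That leaves Jack = brown.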